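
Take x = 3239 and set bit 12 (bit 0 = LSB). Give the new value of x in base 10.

7335

x = 00110010100111
bit 12 is currently 0; set it via x | (1 << 12) = x | 4096
→ 01110010100111 = 7335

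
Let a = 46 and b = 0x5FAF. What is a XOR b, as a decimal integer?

24449

46 = 000000000101110
0x5FAF = 101111110101111
XOR → 101111110000001 = 24449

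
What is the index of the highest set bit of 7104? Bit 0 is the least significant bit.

7104 = 1101111000000
The topmost 1 is at position 12 (since 2^12 = 4096 ≤ 7104 < 8192).

12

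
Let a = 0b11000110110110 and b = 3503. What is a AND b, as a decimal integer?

a = 11000110110110
3503 = 00110110101111
AND → 00000110100110 = 422

422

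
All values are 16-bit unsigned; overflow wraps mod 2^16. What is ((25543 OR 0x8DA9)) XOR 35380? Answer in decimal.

25543 = 0110001111000111
0x8DA9 = 1000110110101001
→ OR → 1110111111101111 = 61423
35380 = 1000101000110100
→ XOR → 0110010111011011 = 26075

26075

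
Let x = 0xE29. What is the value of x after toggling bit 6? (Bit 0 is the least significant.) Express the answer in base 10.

3689

x = 0111000101001
bit 6 is currently 0; toggle it via x ^ (1 << 6) = x ^ 64
→ 0111001101001 = 3689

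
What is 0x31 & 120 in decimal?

48

0x31 = 0110001
120 = 1111000
AND → 0110000 = 48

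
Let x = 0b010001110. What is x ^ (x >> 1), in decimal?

x = 10001110 = 142
x>>1 = 01000111
XOR  = 11001001 = 201
(x ^ (x >> 1) gives the standard binary-reflected Gray code of x.)

201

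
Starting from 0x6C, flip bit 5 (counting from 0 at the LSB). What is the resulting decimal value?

76

x = 001101100
bit 5 is currently 1; toggle it via x ^ (1 << 5) = x ^ 32
→ 001001100 = 76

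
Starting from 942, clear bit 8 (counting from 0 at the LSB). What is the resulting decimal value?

686

x = 1110101110
bit 8 is currently 1; clear it via x & ~(1 << 8) = x & ~256
→ 1010101110 = 686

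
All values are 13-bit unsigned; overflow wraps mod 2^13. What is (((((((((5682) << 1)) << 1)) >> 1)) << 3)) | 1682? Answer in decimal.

5682 = 1011000110010
→ << 1 (mod 2^13) → 0110001100100 = 3172
→ << 1 (mod 2^13) → 1100011001000 = 6344
→ >> 1 → 0110001100100 = 3172
→ << 3 (mod 2^13) → 0001100100000 = 800
1682 = 0011010010010
→ | → 0011110110010 = 1970

1970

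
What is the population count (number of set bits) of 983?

8

983 = 1111010111
Count the 1s: 1 + 1 + 1 + 1 + 1 + 1 + 1 + 1 = 8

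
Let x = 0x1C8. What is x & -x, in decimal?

x = 111001000 = 456
-x (two's complement) = …000111000
AND   = 000001000 = 8
(x & -x isolates the lowest set bit of x.)

8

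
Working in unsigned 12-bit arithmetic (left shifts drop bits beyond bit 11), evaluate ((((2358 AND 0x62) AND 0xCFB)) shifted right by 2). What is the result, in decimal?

8

2358 = 100100110110
0x62 = 000001100010
→ AND → 000000100010 = 34
0xCFB = 110011111011
→ AND → 000000100010 = 34
→ shifted right by 2 → 000000001000 = 8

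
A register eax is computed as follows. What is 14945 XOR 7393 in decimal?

9856

14945 = 11101001100001
7393 = 01110011100001
XOR → 10011010000000 = 9856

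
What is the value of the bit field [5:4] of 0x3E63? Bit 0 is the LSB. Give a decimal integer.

2

v = 011111001100011
Shift right by 4: 01111100110
Mask low 2 bits: 10 = 2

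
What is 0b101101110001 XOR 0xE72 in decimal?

1283

a = 101101110001
0xE72 = 111001110010
XOR → 010100000011 = 1283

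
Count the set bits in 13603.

7

13603 = 11010100100011
Count the 1s: 1 + 1 + 1 + 1 + 1 + 1 + 1 = 7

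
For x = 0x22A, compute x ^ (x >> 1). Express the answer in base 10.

831

x = 1000101010 = 554
x>>1 = 0100010101
XOR  = 1100111111 = 831
(x ^ (x >> 1) gives the standard binary-reflected Gray code of x.)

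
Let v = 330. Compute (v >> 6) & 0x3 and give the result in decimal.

v = 101001010
Shift right by 6: 101
Mask low 2 bits: 01 = 1

1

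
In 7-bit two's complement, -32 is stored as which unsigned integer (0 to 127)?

96

32 in 7 bits: 0100000
Invert: 1011111
Add 1:  1100000 = 96
(Check: 2^7 - 32 = 128 - 32 = 96.)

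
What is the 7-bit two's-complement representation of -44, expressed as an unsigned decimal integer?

44 in 7 bits: 0101100
Invert: 1010011
Add 1:  1010100 = 84
(Check: 2^7 - 44 = 128 - 44 = 84.)

84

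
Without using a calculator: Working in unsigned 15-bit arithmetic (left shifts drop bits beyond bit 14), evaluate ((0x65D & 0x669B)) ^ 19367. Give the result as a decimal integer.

19902

0x65D = 000011001011101
0x669B = 110011010011011
→ & → 000011000011001 = 1561
19367 = 100101110100111
→ ^ → 100110110111110 = 19902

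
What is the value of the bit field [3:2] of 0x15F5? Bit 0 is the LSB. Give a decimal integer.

1

v = 1010111110101
Shift right by 2: 10101111101
Mask low 2 bits: 01 = 1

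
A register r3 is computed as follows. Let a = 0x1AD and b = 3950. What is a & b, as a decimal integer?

0x1AD = 000110101101
3950 = 111101101110
AND → 000100101100 = 300

300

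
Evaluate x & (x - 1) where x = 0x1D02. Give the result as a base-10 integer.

x = 1110100000010 = 7426
x - 1 = 1110100000001
AND   = 1110100000000 = 7424
(x & (x - 1) clears the lowest set bit of x.)

7424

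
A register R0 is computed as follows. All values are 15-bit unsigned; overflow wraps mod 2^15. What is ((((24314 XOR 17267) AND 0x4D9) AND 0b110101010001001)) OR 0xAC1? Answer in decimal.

2761

24314 = 101111011111010
17267 = 100001101110011
→ XOR → 001110110001001 = 7561
0x4D9 = 000010011011001
→ AND → 000010010001001 = 1161
0b110101010001001 = 110101010001001
→ AND → 000000010001001 = 137
0xAC1 = 000101011000001
→ OR → 000101011001001 = 2761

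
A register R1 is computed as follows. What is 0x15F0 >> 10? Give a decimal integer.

5

0x15F0 = 1010111110000
shift right by 10 → 0000000000101 = 5
(equivalently, floor(5616 / 1024))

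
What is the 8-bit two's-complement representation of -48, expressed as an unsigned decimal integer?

48 in 8 bits: 00110000
Invert: 11001111
Add 1:  11010000 = 208
(Check: 2^8 - 48 = 256 - 48 = 208.)

208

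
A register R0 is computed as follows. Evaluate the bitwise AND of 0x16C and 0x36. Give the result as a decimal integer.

36

0x16C = 101101100
0x36 = 000110110
AND → 000100100 = 36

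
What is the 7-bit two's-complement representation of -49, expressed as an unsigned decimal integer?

79

49 in 7 bits: 0110001
Invert: 1001110
Add 1:  1001111 = 79
(Check: 2^7 - 49 = 128 - 49 = 79.)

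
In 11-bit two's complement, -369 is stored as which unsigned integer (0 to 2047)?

369 in 11 bits: 00101110001
Invert: 11010001110
Add 1:  11010001111 = 1679
(Check: 2^11 - 369 = 2048 - 369 = 1679.)

1679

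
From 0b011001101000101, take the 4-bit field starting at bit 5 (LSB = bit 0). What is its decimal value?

v = 011001101000101
Shift right by 5: 0110011010
Mask low 4 bits: 1010 = 10

10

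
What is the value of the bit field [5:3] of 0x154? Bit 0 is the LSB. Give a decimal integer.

v = 101010100
Shift right by 3: 101010
Mask low 3 bits: 010 = 2

2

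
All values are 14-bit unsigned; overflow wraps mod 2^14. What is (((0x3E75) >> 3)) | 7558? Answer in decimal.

8142

0x3E75 = 11111001110101
→ >> 3 → 00011111001110 = 1998
7558 = 01110110000110
→ | → 01111111001110 = 8142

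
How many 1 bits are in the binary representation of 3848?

3848 = 111100001000
Count the 1s: 1 + 1 + 1 + 1 + 1 = 5

5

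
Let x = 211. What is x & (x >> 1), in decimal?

65

x = 11010011 = 211
x>>1 = 01101001
AND  = 01000001 = 65
(x & (x >> 1) has a 1 wherever x has two consecutive 1 bits.)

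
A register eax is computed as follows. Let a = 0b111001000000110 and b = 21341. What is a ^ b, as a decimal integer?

8539

a = 111001000000110
21341 = 101001101011101
XOR → 010000101011011 = 8539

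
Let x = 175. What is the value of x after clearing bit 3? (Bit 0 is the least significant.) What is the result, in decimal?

x = 010101111
bit 3 is currently 1; clear it via x & ~(1 << 3) = x & ~8
→ 010100111 = 167

167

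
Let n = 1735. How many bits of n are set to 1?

7

1735 = 11011000111
Count the 1s: 1 + 1 + 1 + 1 + 1 + 1 + 1 = 7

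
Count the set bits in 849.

5

849 = 1101010001
Count the 1s: 1 + 1 + 1 + 1 + 1 = 5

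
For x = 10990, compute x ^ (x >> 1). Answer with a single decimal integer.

x = 10101011101110 = 10990
x>>1 = 01010101110111
XOR  = 11111110011001 = 16281
(x ^ (x >> 1) gives the standard binary-reflected Gray code of x.)

16281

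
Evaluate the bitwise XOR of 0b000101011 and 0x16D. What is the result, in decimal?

326

a = 000101011
0x16D = 101101101
XOR → 101000110 = 326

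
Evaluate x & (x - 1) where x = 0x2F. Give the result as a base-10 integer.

x = 101111 = 47
x - 1 = 101110
AND   = 101110 = 46
(x & (x - 1) clears the lowest set bit of x.)

46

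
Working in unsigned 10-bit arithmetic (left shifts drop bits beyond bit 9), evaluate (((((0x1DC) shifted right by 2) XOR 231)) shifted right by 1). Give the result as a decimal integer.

72

0x1DC = 0111011100
→ shifted right by 2 → 0001110111 = 119
231 = 0011100111
→ XOR → 0010010000 = 144
→ shifted right by 1 → 0001001000 = 72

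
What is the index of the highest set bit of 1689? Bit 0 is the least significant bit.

10

1689 = 11010011001
The topmost 1 is at position 10 (since 2^10 = 1024 ≤ 1689 < 2048).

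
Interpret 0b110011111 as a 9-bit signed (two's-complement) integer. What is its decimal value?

-97

pattern = 110011111 (MSB is 1 ⇒ negative)
Invert: 001100000, add 1 → 001100001 = 97, so the value is -97.
(Equivalently: 415 - 2^9 = 415 - 512 = -97.)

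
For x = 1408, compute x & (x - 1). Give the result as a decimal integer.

1280

x = 10110000000 = 1408
x - 1 = 10101111111
AND   = 10100000000 = 1280
(x & (x - 1) clears the lowest set bit of x.)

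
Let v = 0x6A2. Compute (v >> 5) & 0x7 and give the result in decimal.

5

v = 011010100010
Shift right by 5: 0110101
Mask low 3 bits: 101 = 5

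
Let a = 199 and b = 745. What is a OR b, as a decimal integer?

751

199 = 0011000111
745 = 1011101001
 OR → 1011101111 = 751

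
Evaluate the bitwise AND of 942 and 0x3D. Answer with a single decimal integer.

44

942 = 1110101110
0x3D = 0000111101
AND → 0000101100 = 44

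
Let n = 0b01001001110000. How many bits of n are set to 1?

n = 1001001110000
Count the 1s: 1 + 1 + 1 + 1 + 1 = 5

5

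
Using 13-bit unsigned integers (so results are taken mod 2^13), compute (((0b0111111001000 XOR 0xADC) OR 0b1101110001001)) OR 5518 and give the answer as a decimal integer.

8095

0b0111111001000 = 0111111001000
0xADC = 0101011011100
→ XOR → 0010100010100 = 1300
0b1101110001001 = 1101110001001
→ OR → 1111110011101 = 8093
5518 = 1010110001110
→ OR → 1111110011111 = 8095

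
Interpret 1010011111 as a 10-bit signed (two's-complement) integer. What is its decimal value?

-353

pattern = 1010011111 (MSB is 1 ⇒ negative)
Invert: 0101100000, add 1 → 0101100001 = 353, so the value is -353.
(Equivalently: 671 - 2^10 = 671 - 1024 = -353.)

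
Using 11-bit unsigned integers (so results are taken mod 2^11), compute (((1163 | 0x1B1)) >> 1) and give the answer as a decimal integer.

1163 = 10010001011
0x1B1 = 00110110001
→ | → 10110111011 = 1467
→ >> 1 → 01011011101 = 733

733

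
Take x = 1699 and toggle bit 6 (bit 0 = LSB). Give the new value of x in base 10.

1763

x = 11010100011
bit 6 is currently 0; toggle it via x ^ (1 << 6) = x ^ 64
→ 11011100011 = 1763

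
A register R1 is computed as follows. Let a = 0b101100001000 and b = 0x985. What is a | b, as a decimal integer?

a = 101100001000
0x985 = 100110000101
 OR → 101110001101 = 2957

2957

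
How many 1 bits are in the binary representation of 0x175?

6

0x175 = 101110101
Count the 1s: 1 + 1 + 1 + 1 + 1 + 1 = 6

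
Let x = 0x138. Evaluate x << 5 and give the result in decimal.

9984

0x138 = 00000100111000
shift left by 5 → 10011100000000 = 9984
(equivalently, 312 × 2^5 = 312 × 32)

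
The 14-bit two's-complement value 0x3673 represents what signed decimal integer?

pattern = 11011001110011 (MSB is 1 ⇒ negative)
Invert: 00100110001100, add 1 → 00100110001101 = 2445, so the value is -2445.
(Equivalently: 13939 - 2^14 = 13939 - 16384 = -2445.)

-2445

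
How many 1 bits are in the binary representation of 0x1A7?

6

0x1A7 = 110100111
Count the 1s: 1 + 1 + 1 + 1 + 1 + 1 = 6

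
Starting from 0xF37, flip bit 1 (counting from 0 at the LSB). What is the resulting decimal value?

3893

x = 0111100110111
bit 1 is currently 1; toggle it via x ^ (1 << 1) = x ^ 2
→ 0111100110101 = 3893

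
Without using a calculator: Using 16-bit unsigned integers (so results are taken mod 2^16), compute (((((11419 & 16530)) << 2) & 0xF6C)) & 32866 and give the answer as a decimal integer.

64

11419 = 0010110010011011
16530 = 0100000010010010
→ & → 0000000010010010 = 146
→ << 2 (mod 2^16) → 0000001001001000 = 584
0xF6C = 0000111101101100
→ & → 0000001001001000 = 584
32866 = 1000000001100010
→ & → 0000000001000000 = 64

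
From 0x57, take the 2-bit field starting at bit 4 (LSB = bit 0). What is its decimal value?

v = 001010111
Shift right by 4: 00101
Mask low 2 bits: 01 = 1

1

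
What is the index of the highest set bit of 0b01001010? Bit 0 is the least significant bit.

0b01001010 = 1001010
The topmost 1 is at position 6 (since 2^6 = 64 ≤ 74 < 128).

6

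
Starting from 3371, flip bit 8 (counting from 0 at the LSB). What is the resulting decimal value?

x = 0110100101011
bit 8 is currently 1; toggle it via x ^ (1 << 8) = x ^ 256
→ 0110000101011 = 3115

3115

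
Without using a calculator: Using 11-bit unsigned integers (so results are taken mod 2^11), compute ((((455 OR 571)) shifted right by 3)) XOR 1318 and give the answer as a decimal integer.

455 = 00111000111
571 = 01000111011
→ OR → 01111111111 = 1023
→ shifted right by 3 → 00001111111 = 127
1318 = 10100100110
→ XOR → 10101011001 = 1369

1369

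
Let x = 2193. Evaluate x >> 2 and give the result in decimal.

2193 = 100010010001
shift right by 2 → 001000100100 = 548
(equivalently, floor(2193 / 4))

548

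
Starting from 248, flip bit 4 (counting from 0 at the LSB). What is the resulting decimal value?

232

x = 11111000
bit 4 is currently 1; toggle it via x ^ (1 << 4) = x ^ 16
→ 11101000 = 232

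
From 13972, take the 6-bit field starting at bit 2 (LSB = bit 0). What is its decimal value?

37

v = 011011010010100
Shift right by 2: 0110110100101
Mask low 6 bits: 100101 = 37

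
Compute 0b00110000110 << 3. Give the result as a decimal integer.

3120

x = 000110000110
shift left by 3 → 110000110000 = 3120
(equivalently, 390 × 2^3 = 390 × 8)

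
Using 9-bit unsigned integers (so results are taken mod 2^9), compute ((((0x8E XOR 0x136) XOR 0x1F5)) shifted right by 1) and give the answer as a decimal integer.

0x8E = 010001110
0x136 = 100110110
→ XOR → 110111000 = 440
0x1F5 = 111110101
→ XOR → 001001101 = 77
→ shifted right by 1 → 000100110 = 38

38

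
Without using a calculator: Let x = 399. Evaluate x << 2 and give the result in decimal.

399 = 00110001111
shift left by 2 → 11000111100 = 1596
(equivalently, 399 × 2^2 = 399 × 4)

1596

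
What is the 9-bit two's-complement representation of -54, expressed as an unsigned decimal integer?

458

54 in 9 bits: 000110110
Invert: 111001001
Add 1:  111001010 = 458
(Check: 2^9 - 54 = 512 - 54 = 458.)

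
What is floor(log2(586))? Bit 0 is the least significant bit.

586 = 1001001010
The topmost 1 is at position 9 (since 2^9 = 512 ≤ 586 < 1024).

9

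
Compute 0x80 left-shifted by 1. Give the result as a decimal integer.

256

0x80 = 010000000
shift left by 1 → 100000000 = 256
(equivalently, 128 × 2^1 = 128 × 2)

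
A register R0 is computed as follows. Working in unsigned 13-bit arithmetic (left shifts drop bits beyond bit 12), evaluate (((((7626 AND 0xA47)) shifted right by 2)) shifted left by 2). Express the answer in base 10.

7626 = 1110111001010
0xA47 = 0101001000111
→ AND → 0100001000010 = 2114
→ shifted right by 2 → 0001000010000 = 528
→ shifted left by 2 (mod 2^13) → 0100001000000 = 2112

2112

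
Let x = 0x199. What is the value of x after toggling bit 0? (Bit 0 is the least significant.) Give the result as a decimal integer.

x = 110011001
bit 0 is currently 1; toggle it via x ^ (1 << 0) = x ^ 1
→ 110011000 = 408

408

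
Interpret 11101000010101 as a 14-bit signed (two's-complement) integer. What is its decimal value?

-1515

pattern = 11101000010101 (MSB is 1 ⇒ negative)
Invert: 00010111101010, add 1 → 00010111101011 = 1515, so the value is -1515.
(Equivalently: 14869 - 2^14 = 14869 - 16384 = -1515.)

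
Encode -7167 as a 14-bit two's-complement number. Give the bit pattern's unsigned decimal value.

7167 in 14 bits: 01101111111111
Invert: 10010000000000
Add 1:  10010000000001 = 9217
(Check: 2^14 - 7167 = 16384 - 7167 = 9217.)

9217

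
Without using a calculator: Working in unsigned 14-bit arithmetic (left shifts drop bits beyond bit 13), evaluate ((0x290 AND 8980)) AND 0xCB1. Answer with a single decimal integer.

16

0x290 = 00001010010000
8980 = 10001100010100
→ AND → 00001000010000 = 528
0xCB1 = 00110010110001
→ AND → 00000000010000 = 16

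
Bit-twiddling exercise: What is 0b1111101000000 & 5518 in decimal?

5376

a = 1111101000000
5518 = 1010110001110
AND → 1010100000000 = 5376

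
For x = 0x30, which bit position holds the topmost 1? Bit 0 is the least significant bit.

0x30 = 110000
The topmost 1 is at position 5 (since 2^5 = 32 ≤ 48 < 64).

5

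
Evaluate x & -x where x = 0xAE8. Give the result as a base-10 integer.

8

x = 101011101000 = 2792
-x (two's complement) = …010100011000
AND   = 000000001000 = 8
(x & -x isolates the lowest set bit of x.)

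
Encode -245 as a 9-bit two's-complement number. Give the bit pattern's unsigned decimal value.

267

245 in 9 bits: 011110101
Invert: 100001010
Add 1:  100001011 = 267
(Check: 2^9 - 245 = 512 - 245 = 267.)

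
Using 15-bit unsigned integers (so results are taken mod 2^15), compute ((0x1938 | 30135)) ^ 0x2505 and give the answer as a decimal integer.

22714

0x1938 = 001100100111000
30135 = 111010110110111
→ | → 111110110111111 = 32191
0x2505 = 010010100000101
→ ^ → 101100010111010 = 22714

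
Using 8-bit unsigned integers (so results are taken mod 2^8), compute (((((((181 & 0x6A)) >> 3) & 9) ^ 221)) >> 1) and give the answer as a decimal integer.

110

181 = 10110101
0x6A = 01101010
→ & → 00100000 = 32
→ >> 3 → 00000100 = 4
9 = 00001001
→ & → 00000000 = 0
221 = 11011101
→ ^ → 11011101 = 221
→ >> 1 → 01101110 = 110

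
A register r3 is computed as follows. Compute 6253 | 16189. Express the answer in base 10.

16253

6253 = 01100001101101
16189 = 11111100111101
 OR → 11111101111101 = 16253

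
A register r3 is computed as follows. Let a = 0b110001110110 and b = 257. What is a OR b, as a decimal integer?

a = 110001110110
257 = 000100000001
 OR → 110101110111 = 3447

3447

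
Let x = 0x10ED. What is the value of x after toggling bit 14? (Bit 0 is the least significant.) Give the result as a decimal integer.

20717

x = 0001000011101101
bit 14 is currently 0; toggle it via x ^ (1 << 14) = x ^ 16384
→ 0101000011101101 = 20717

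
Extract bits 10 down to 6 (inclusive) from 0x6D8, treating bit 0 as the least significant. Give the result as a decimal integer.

27

v = 11011011000
Shift right by 6: 11011
Mask low 5 bits: 11011 = 27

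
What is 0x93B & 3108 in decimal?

2080

0x93B = 100100111011
3108 = 110000100100
AND → 100000100000 = 2080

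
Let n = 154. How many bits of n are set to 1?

4

154 = 10011010
Count the 1s: 1 + 1 + 1 + 1 = 4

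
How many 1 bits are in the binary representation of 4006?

8

4006 = 111110100110
Count the 1s: 1 + 1 + 1 + 1 + 1 + 1 + 1 + 1 = 8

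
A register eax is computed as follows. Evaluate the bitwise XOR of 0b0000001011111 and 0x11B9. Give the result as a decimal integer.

4582

a = 0000001011111
0x11B9 = 1000110111001
XOR → 1000111100110 = 4582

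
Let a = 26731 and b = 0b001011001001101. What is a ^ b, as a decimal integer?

32294

26731 = 110100001101011
b = 001011001001101
XOR → 111111000100110 = 32294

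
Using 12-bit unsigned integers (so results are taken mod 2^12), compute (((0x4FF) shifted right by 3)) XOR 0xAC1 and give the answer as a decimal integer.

2654

0x4FF = 010011111111
→ shifted right by 3 → 000010011111 = 159
0xAC1 = 101011000001
→ XOR → 101001011110 = 2654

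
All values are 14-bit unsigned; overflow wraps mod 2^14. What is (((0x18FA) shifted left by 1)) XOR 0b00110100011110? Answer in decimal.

15594

0x18FA = 01100011111010
→ shifted left by 1 (mod 2^14) → 11000111110100 = 12788
0b00110100011110 = 00110100011110
→ XOR → 11110011101010 = 15594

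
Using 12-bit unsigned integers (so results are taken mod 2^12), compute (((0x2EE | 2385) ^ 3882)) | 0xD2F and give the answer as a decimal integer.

3583

0x2EE = 001011101110
2385 = 100101010001
→ | → 101111111111 = 3071
3882 = 111100101010
→ ^ → 010011010101 = 1237
0xD2F = 110100101111
→ | → 110111111111 = 3583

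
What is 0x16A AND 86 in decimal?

0x16A = 101101010
86 = 001010110
AND → 001000010 = 66

66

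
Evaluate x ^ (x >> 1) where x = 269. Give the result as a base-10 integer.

x = 100001101 = 269
x>>1 = 010000110
XOR  = 110001011 = 395
(x ^ (x >> 1) gives the standard binary-reflected Gray code of x.)

395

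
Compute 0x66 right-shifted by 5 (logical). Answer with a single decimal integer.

3

0x66 = 1100110
shift right by 5 → 0000011 = 3
(equivalently, floor(102 / 32))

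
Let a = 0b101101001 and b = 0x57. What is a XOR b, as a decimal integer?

318

a = 101101001
0x57 = 001010111
XOR → 100111110 = 318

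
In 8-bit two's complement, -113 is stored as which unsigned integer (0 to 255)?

113 in 8 bits: 01110001
Invert: 10001110
Add 1:  10001111 = 143
(Check: 2^8 - 113 = 256 - 113 = 143.)

143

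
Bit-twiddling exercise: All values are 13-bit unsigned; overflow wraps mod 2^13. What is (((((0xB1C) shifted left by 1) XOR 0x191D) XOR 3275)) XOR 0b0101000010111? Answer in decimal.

0xB1C = 0101100011100
→ shifted left by 1 (mod 2^13) → 1011000111000 = 5688
0x191D = 1100100011101
→ XOR → 0111100100101 = 3877
3275 = 0110011001011
→ XOR → 0001111101110 = 1006
0b0101000010111 = 0101000010111
→ XOR → 0100111111001 = 2553

2553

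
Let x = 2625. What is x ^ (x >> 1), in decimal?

x = 101001000001 = 2625
x>>1 = 010100100000
XOR  = 111101100001 = 3937
(x ^ (x >> 1) gives the standard binary-reflected Gray code of x.)

3937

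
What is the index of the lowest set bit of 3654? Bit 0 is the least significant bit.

1

3654 = 111001000110
Trailing zeros: 1, so the lowest set bit is bit 1 (value 2).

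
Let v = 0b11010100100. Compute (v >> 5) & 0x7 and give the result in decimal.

5

v = 11010100100
Shift right by 5: 110101
Mask low 3 bits: 101 = 5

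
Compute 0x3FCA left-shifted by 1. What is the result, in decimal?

0x3FCA = 011111111001010
shift left by 1 → 111111110010100 = 32660
(equivalently, 16330 × 2^1 = 16330 × 2)

32660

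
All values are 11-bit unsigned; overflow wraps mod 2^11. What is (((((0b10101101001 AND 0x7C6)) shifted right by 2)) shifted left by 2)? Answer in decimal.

0b10101101001 = 10101101001
0x7C6 = 11111000110
→ AND → 10101000000 = 1344
→ shifted right by 2 → 00101010000 = 336
→ shifted left by 2 (mod 2^11) → 10101000000 = 1344

1344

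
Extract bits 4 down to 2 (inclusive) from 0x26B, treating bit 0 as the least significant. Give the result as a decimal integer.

v = 1001101011
Shift right by 2: 10011010
Mask low 3 bits: 010 = 2

2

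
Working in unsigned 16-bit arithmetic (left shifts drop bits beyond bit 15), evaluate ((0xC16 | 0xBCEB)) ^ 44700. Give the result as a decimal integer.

0xC16 = 0000110000010110
0xBCEB = 1011110011101011
→ | → 1011110011111111 = 48383
44700 = 1010111010011100
→ ^ → 0001001001100011 = 4707

4707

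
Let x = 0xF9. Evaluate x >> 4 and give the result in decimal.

0xF9 = 11111001
shift right by 4 → 00001111 = 15
(equivalently, floor(249 / 16))

15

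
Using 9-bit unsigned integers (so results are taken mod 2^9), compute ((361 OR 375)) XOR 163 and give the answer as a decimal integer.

476

361 = 101101001
375 = 101110111
→ OR → 101111111 = 383
163 = 010100011
→ XOR → 111011100 = 476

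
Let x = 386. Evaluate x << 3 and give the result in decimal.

3088

386 = 000110000010
shift left by 3 → 110000010000 = 3088
(equivalently, 386 × 2^3 = 386 × 8)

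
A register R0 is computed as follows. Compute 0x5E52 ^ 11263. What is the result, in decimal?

30125

0x5E52 = 101111001010010
11263 = 010101111111111
XOR → 111010110101101 = 30125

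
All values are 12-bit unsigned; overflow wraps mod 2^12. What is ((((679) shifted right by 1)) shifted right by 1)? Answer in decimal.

169

679 = 001010100111
→ shifted right by 1 → 000101010011 = 339
→ shifted right by 1 → 000010101001 = 169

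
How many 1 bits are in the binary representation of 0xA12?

0xA12 = 101000010010
Count the 1s: 1 + 1 + 1 + 1 = 4

4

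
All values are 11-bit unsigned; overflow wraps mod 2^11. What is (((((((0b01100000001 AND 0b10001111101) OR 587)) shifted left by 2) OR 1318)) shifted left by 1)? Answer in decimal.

0b01100000001 = 01100000001
0b10001111101 = 10001111101
→ AND → 00000000001 = 1
587 = 01001001011
→ OR → 01001001011 = 587
→ shifted left by 2 (mod 2^11) → 00100101100 = 300
1318 = 10100100110
→ OR → 10100101110 = 1326
→ shifted left by 1 (mod 2^11) → 01001011100 = 604

604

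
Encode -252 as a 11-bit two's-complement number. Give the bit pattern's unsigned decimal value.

252 in 11 bits: 00011111100
Invert: 11100000011
Add 1:  11100000100 = 1796
(Check: 2^11 - 252 = 2048 - 252 = 1796.)

1796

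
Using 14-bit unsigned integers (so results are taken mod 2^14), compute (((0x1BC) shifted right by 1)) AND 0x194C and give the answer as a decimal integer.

0x1BC = 00000110111100
→ shifted right by 1 → 00000011011110 = 222
0x194C = 01100101001100
→ AND → 00000001001100 = 76

76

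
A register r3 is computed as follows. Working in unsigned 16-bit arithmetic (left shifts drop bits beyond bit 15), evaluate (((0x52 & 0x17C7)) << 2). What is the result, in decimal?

264

0x52 = 0000000001010010
0x17C7 = 0001011111000111
→ & → 0000000001000010 = 66
→ << 2 (mod 2^16) → 0000000100001000 = 264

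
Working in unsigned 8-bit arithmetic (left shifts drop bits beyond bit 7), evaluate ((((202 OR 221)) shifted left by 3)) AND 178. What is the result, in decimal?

176

202 = 11001010
221 = 11011101
→ OR → 11011111 = 223
→ shifted left by 3 (mod 2^8) → 11111000 = 248
178 = 10110010
→ AND → 10110000 = 176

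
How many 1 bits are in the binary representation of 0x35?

4

0x35 = 110101
Count the 1s: 1 + 1 + 1 + 1 = 4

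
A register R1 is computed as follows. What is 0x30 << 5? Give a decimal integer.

0x30 = 00000110000
shift left by 5 → 11000000000 = 1536
(equivalently, 48 × 2^5 = 48 × 32)

1536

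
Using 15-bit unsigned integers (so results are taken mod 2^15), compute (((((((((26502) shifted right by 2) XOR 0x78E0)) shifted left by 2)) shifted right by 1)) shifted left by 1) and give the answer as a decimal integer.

26502 = 110011110000110
→ shifted right by 2 → 001100111100001 = 6625
0x78E0 = 111100011100000
→ XOR → 110000100000001 = 24833
→ shifted left by 2 (mod 2^15) → 000010000000100 = 1028
→ shifted right by 1 → 000001000000010 = 514
→ shifted left by 1 (mod 2^15) → 000010000000100 = 1028

1028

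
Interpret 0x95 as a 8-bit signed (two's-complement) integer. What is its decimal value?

-107

pattern = 10010101 (MSB is 1 ⇒ negative)
Invert: 01101010, add 1 → 01101011 = 107, so the value is -107.
(Equivalently: 149 - 2^8 = 149 - 256 = -107.)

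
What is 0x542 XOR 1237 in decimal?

0x542 = 10101000010
1237 = 10011010101
XOR → 00110010111 = 407

407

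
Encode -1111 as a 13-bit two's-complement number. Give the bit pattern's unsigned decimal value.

1111 in 13 bits: 0010001010111
Invert: 1101110101000
Add 1:  1101110101001 = 7081
(Check: 2^13 - 1111 = 8192 - 1111 = 7081.)

7081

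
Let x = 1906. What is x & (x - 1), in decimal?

x = 11101110010 = 1906
x - 1 = 11101110001
AND   = 11101110000 = 1904
(x & (x - 1) clears the lowest set bit of x.)

1904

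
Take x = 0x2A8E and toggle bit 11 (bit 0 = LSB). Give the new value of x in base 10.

x = 010101010001110
bit 11 is currently 1; toggle it via x ^ (1 << 11) = x ^ 2048
→ 010001010001110 = 8846

8846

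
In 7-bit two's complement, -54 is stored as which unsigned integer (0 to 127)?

74

54 in 7 bits: 0110110
Invert: 1001001
Add 1:  1001010 = 74
(Check: 2^7 - 54 = 128 - 54 = 74.)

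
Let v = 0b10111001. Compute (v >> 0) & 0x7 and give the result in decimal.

v = 10111001
Shift right by 0: 10111001
Mask low 3 bits: 001 = 1

1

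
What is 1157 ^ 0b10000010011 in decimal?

1157 = 10010000101
b = 10000010011
XOR → 00010010110 = 150

150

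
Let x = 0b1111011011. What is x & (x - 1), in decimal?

x = 1111011011 = 987
x - 1 = 1111011010
AND   = 1111011010 = 986
(x & (x - 1) clears the lowest set bit of x.)

986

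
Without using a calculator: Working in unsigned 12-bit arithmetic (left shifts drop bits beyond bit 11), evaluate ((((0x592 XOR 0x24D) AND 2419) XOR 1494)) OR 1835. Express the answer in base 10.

1967

0x592 = 010110010010
0x24D = 001001001101
→ XOR → 011111011111 = 2015
2419 = 100101110011
→ AND → 000101010011 = 339
1494 = 010111010110
→ XOR → 010010000101 = 1157
1835 = 011100101011
→ OR → 011110101111 = 1967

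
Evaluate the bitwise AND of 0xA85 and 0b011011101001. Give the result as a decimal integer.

641

0xA85 = 101010000101
b = 011011101001
AND → 001010000001 = 641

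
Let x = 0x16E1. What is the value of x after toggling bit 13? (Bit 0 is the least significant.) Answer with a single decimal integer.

14049

x = 001011011100001
bit 13 is currently 0; toggle it via x ^ (1 << 13) = x ^ 8192
→ 011011011100001 = 14049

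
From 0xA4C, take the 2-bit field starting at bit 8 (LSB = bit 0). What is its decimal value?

2

v = 00101001001100
Shift right by 8: 001010
Mask low 2 bits: 10 = 2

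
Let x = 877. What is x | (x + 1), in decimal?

x = 1101101101 = 877
x + 1 = 1101101110
OR    = 1101101111 = 879
(x | (x + 1) sets the lowest cleared bit.)

879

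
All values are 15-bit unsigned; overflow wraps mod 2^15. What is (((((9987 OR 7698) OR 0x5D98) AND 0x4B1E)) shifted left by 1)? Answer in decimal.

5684

9987 = 010011100000011
7698 = 001111000010010
→ OR → 011111100010011 = 16147
0x5D98 = 101110110011000
→ OR → 111111110011011 = 32667
0x4B1E = 100101100011110
→ AND → 100101100011010 = 19226
→ shifted left by 1 (mod 2^15) → 001011000110100 = 5684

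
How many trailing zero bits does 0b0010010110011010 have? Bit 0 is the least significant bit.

0b0010010110011010 = 10010110011010
Trailing zeros: 1, so the lowest set bit is bit 1 (value 2).

1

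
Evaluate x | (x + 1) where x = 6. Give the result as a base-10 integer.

x = 110 = 6
x + 1 = 111
OR    = 111 = 7
(x | (x + 1) sets the lowest cleared bit.)

7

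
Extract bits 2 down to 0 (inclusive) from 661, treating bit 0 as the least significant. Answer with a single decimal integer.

v = 01010010101
Shift right by 0: 01010010101
Mask low 3 bits: 101 = 5

5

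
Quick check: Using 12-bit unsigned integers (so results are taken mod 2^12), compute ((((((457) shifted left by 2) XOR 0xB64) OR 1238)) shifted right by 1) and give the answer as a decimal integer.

1643

457 = 000111001001
→ shifted left by 2 (mod 2^12) → 011100100100 = 1828
0xB64 = 101101100100
→ XOR → 110001000000 = 3136
1238 = 010011010110
→ OR → 110011010110 = 3286
→ shifted right by 1 → 011001101011 = 1643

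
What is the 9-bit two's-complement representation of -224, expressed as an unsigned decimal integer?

288

224 in 9 bits: 011100000
Invert: 100011111
Add 1:  100100000 = 288
(Check: 2^9 - 224 = 512 - 224 = 288.)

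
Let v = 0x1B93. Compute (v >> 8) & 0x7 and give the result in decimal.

3

v = 1101110010011
Shift right by 8: 11011
Mask low 3 bits: 011 = 3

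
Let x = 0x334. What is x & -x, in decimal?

4

x = 1100110100 = 820
-x (two's complement) = …0011001100
AND   = 0000000100 = 4
(x & -x isolates the lowest set bit of x.)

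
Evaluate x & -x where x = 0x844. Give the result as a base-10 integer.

x = 100001000100 = 2116
-x (two's complement) = …011110111100
AND   = 000000000100 = 4
(x & -x isolates the lowest set bit of x.)

4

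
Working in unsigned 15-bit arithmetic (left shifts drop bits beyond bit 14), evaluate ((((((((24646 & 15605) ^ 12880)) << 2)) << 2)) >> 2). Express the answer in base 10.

24646 = 110000001000110
15605 = 011110011110101
→ & → 010000001000100 = 8260
12880 = 011001001010000
→ ^ → 001001000010100 = 4628
→ << 2 (mod 2^15) → 100100001010000 = 18512
→ << 2 (mod 2^15) → 010000101000000 = 8512
→ >> 2 → 000100001010000 = 2128

2128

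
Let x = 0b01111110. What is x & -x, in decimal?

2

x = 1111110 = 126
-x (two's complement) = …0000010
AND   = 0000010 = 2
(x & -x isolates the lowest set bit of x.)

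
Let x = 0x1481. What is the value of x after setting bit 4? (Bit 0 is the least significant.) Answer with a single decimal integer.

5265

x = 1010010000001
bit 4 is currently 0; set it via x | (1 << 4) = x | 16
→ 1010010010001 = 5265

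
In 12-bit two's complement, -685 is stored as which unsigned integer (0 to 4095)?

685 in 12 bits: 001010101101
Invert: 110101010010
Add 1:  110101010011 = 3411
(Check: 2^12 - 685 = 4096 - 685 = 3411.)

3411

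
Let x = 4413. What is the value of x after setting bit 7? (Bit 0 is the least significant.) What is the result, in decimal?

4541

x = 1000100111101
bit 7 is currently 0; set it via x | (1 << 7) = x | 128
→ 1000110111101 = 4541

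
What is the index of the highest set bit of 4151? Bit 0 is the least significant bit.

12

4151 = 1000000110111
The topmost 1 is at position 12 (since 2^12 = 4096 ≤ 4151 < 8192).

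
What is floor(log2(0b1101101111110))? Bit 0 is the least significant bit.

12

0b1101101111110 = 1101101111110
The topmost 1 is at position 12 (since 2^12 = 4096 ≤ 7038 < 8192).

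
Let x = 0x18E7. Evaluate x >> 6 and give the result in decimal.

99

0x18E7 = 1100011100111
shift right by 6 → 0000001100011 = 99
(equivalently, floor(6375 / 64))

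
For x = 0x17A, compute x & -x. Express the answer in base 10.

2

x = 101111010 = 378
-x (two's complement) = …010000110
AND   = 000000010 = 2
(x & -x isolates the lowest set bit of x.)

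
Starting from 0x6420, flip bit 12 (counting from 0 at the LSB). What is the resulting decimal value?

x = 0110010000100000
bit 12 is currently 0; toggle it via x ^ (1 << 12) = x ^ 4096
→ 0111010000100000 = 29728

29728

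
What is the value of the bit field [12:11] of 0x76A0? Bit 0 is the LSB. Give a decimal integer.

v = 0111011010100000
Shift right by 11: 01110
Mask low 2 bits: 10 = 2

2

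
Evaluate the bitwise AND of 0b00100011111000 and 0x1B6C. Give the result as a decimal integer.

a = 0100011111000
0x1B6C = 1101101101100
AND → 0100001101000 = 2152

2152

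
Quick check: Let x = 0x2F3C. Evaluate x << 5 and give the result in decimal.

386944

0x2F3C = 0000010111100111100
shift left by 5 → 1011110011110000000 = 386944
(equivalently, 12092 × 2^5 = 12092 × 32)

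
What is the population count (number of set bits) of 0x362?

5

0x362 = 1101100010
Count the 1s: 1 + 1 + 1 + 1 + 1 = 5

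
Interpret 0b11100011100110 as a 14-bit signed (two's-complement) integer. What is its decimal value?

-1818

pattern = 11100011100110 (MSB is 1 ⇒ negative)
Invert: 00011100011001, add 1 → 00011100011010 = 1818, so the value is -1818.
(Equivalently: 14566 - 2^14 = 14566 - 16384 = -1818.)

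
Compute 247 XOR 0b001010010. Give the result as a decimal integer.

165

247 = 11110111
b = 01010010
XOR → 10100101 = 165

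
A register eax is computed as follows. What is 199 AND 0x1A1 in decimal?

129

199 = 011000111
0x1A1 = 110100001
AND → 010000001 = 129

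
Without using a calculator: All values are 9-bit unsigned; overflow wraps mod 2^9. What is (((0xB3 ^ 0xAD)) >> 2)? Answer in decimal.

0xB3 = 010110011
0xAD = 010101101
→ ^ → 000011110 = 30
→ >> 2 → 000000111 = 7

7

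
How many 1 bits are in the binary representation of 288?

2

288 = 100100000
Count the 1s: 1 + 1 = 2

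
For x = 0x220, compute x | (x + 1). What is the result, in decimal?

x = 1000100000 = 544
x + 1 = 1000100001
OR    = 1000100001 = 545
(x | (x + 1) sets the lowest cleared bit.)

545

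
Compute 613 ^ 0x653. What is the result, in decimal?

613 = 01001100101
0x653 = 11001010011
XOR → 10000110110 = 1078

1078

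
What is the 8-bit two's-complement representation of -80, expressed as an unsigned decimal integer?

176

80 in 8 bits: 01010000
Invert: 10101111
Add 1:  10110000 = 176
(Check: 2^8 - 80 = 256 - 80 = 176.)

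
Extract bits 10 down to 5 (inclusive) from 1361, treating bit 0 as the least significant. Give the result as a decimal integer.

v = 10101010001
Shift right by 5: 101010
Mask low 6 bits: 101010 = 42

42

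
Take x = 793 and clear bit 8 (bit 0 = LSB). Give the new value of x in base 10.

537

x = 0001100011001
bit 8 is currently 1; clear it via x & ~(1 << 8) = x & ~256
→ 0001000011001 = 537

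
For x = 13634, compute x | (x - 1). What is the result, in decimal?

x = 11010101000010 = 13634
x - 1 = 11010101000001
OR    = 11010101000011 = 13635
(x | (x - 1) sets all bits below the lowest set bit.)

13635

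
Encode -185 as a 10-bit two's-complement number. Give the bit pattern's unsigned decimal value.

185 in 10 bits: 0010111001
Invert: 1101000110
Add 1:  1101000111 = 839
(Check: 2^10 - 185 = 1024 - 185 = 839.)

839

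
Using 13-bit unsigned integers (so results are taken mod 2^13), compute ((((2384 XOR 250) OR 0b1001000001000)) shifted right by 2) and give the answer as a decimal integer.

1770

2384 = 0100101010000
250 = 0000011111010
→ XOR → 0100110101010 = 2474
0b1001000001000 = 1001000001000
→ OR → 1101110101010 = 7082
→ shifted right by 2 → 0011011101010 = 1770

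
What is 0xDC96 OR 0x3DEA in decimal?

65022

0xDC96 = 1101110010010110
0x3DEA = 0011110111101010
 OR → 1111110111111110 = 65022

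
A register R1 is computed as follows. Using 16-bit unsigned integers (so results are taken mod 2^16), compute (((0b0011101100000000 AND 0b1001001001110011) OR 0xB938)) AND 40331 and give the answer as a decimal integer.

39176

0b0011101100000000 = 0011101100000000
0b1001001001110011 = 1001001001110011
→ AND → 0001001000000000 = 4608
0xB938 = 1011100100111000
→ OR → 1011101100111000 = 47928
40331 = 1001110110001011
→ AND → 1001100100001000 = 39176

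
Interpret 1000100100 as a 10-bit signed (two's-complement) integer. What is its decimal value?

-476

pattern = 1000100100 (MSB is 1 ⇒ negative)
Invert: 0111011011, add 1 → 0111011100 = 476, so the value is -476.
(Equivalently: 548 - 2^10 = 548 - 1024 = -476.)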